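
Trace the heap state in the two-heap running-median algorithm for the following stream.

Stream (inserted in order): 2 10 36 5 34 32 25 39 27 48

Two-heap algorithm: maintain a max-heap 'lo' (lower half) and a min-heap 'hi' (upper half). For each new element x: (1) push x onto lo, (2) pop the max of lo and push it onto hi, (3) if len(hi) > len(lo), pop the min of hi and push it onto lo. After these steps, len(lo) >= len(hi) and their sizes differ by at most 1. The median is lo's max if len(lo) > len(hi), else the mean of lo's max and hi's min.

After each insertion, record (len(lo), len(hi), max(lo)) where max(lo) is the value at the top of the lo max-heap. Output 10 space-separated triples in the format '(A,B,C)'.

Step 1: insert 2 -> lo=[2] hi=[] -> (len(lo)=1, len(hi)=0, max(lo)=2)
Step 2: insert 10 -> lo=[2] hi=[10] -> (len(lo)=1, len(hi)=1, max(lo)=2)
Step 3: insert 36 -> lo=[2, 10] hi=[36] -> (len(lo)=2, len(hi)=1, max(lo)=10)
Step 4: insert 5 -> lo=[2, 5] hi=[10, 36] -> (len(lo)=2, len(hi)=2, max(lo)=5)
Step 5: insert 34 -> lo=[2, 5, 10] hi=[34, 36] -> (len(lo)=3, len(hi)=2, max(lo)=10)
Step 6: insert 32 -> lo=[2, 5, 10] hi=[32, 34, 36] -> (len(lo)=3, len(hi)=3, max(lo)=10)
Step 7: insert 25 -> lo=[2, 5, 10, 25] hi=[32, 34, 36] -> (len(lo)=4, len(hi)=3, max(lo)=25)
Step 8: insert 39 -> lo=[2, 5, 10, 25] hi=[32, 34, 36, 39] -> (len(lo)=4, len(hi)=4, max(lo)=25)
Step 9: insert 27 -> lo=[2, 5, 10, 25, 27] hi=[32, 34, 36, 39] -> (len(lo)=5, len(hi)=4, max(lo)=27)
Step 10: insert 48 -> lo=[2, 5, 10, 25, 27] hi=[32, 34, 36, 39, 48] -> (len(lo)=5, len(hi)=5, max(lo)=27)

Answer: (1,0,2) (1,1,2) (2,1,10) (2,2,5) (3,2,10) (3,3,10) (4,3,25) (4,4,25) (5,4,27) (5,5,27)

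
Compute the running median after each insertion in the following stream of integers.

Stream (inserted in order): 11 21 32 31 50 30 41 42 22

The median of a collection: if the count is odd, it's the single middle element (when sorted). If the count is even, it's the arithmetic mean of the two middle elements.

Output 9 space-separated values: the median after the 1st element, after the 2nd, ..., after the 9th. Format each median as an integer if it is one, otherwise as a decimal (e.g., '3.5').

Step 1: insert 11 -> lo=[11] (size 1, max 11) hi=[] (size 0) -> median=11
Step 2: insert 21 -> lo=[11] (size 1, max 11) hi=[21] (size 1, min 21) -> median=16
Step 3: insert 32 -> lo=[11, 21] (size 2, max 21) hi=[32] (size 1, min 32) -> median=21
Step 4: insert 31 -> lo=[11, 21] (size 2, max 21) hi=[31, 32] (size 2, min 31) -> median=26
Step 5: insert 50 -> lo=[11, 21, 31] (size 3, max 31) hi=[32, 50] (size 2, min 32) -> median=31
Step 6: insert 30 -> lo=[11, 21, 30] (size 3, max 30) hi=[31, 32, 50] (size 3, min 31) -> median=30.5
Step 7: insert 41 -> lo=[11, 21, 30, 31] (size 4, max 31) hi=[32, 41, 50] (size 3, min 32) -> median=31
Step 8: insert 42 -> lo=[11, 21, 30, 31] (size 4, max 31) hi=[32, 41, 42, 50] (size 4, min 32) -> median=31.5
Step 9: insert 22 -> lo=[11, 21, 22, 30, 31] (size 5, max 31) hi=[32, 41, 42, 50] (size 4, min 32) -> median=31

Answer: 11 16 21 26 31 30.5 31 31.5 31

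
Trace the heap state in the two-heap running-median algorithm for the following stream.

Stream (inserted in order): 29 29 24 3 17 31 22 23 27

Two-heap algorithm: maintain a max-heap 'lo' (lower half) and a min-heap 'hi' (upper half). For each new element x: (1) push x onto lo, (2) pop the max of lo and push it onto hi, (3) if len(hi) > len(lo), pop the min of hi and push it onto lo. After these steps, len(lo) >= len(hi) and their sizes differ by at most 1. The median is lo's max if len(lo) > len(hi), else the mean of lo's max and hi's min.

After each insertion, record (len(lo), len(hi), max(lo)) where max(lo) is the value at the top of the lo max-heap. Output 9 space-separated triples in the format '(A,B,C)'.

Step 1: insert 29 -> lo=[29] hi=[] -> (len(lo)=1, len(hi)=0, max(lo)=29)
Step 2: insert 29 -> lo=[29] hi=[29] -> (len(lo)=1, len(hi)=1, max(lo)=29)
Step 3: insert 24 -> lo=[24, 29] hi=[29] -> (len(lo)=2, len(hi)=1, max(lo)=29)
Step 4: insert 3 -> lo=[3, 24] hi=[29, 29] -> (len(lo)=2, len(hi)=2, max(lo)=24)
Step 5: insert 17 -> lo=[3, 17, 24] hi=[29, 29] -> (len(lo)=3, len(hi)=2, max(lo)=24)
Step 6: insert 31 -> lo=[3, 17, 24] hi=[29, 29, 31] -> (len(lo)=3, len(hi)=3, max(lo)=24)
Step 7: insert 22 -> lo=[3, 17, 22, 24] hi=[29, 29, 31] -> (len(lo)=4, len(hi)=3, max(lo)=24)
Step 8: insert 23 -> lo=[3, 17, 22, 23] hi=[24, 29, 29, 31] -> (len(lo)=4, len(hi)=4, max(lo)=23)
Step 9: insert 27 -> lo=[3, 17, 22, 23, 24] hi=[27, 29, 29, 31] -> (len(lo)=5, len(hi)=4, max(lo)=24)

Answer: (1,0,29) (1,1,29) (2,1,29) (2,2,24) (3,2,24) (3,3,24) (4,3,24) (4,4,23) (5,4,24)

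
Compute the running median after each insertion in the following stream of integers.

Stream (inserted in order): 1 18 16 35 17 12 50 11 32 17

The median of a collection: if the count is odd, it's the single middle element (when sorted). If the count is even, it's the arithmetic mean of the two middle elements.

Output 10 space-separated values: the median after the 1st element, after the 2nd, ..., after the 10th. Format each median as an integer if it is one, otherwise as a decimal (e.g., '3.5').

Step 1: insert 1 -> lo=[1] (size 1, max 1) hi=[] (size 0) -> median=1
Step 2: insert 18 -> lo=[1] (size 1, max 1) hi=[18] (size 1, min 18) -> median=9.5
Step 3: insert 16 -> lo=[1, 16] (size 2, max 16) hi=[18] (size 1, min 18) -> median=16
Step 4: insert 35 -> lo=[1, 16] (size 2, max 16) hi=[18, 35] (size 2, min 18) -> median=17
Step 5: insert 17 -> lo=[1, 16, 17] (size 3, max 17) hi=[18, 35] (size 2, min 18) -> median=17
Step 6: insert 12 -> lo=[1, 12, 16] (size 3, max 16) hi=[17, 18, 35] (size 3, min 17) -> median=16.5
Step 7: insert 50 -> lo=[1, 12, 16, 17] (size 4, max 17) hi=[18, 35, 50] (size 3, min 18) -> median=17
Step 8: insert 11 -> lo=[1, 11, 12, 16] (size 4, max 16) hi=[17, 18, 35, 50] (size 4, min 17) -> median=16.5
Step 9: insert 32 -> lo=[1, 11, 12, 16, 17] (size 5, max 17) hi=[18, 32, 35, 50] (size 4, min 18) -> median=17
Step 10: insert 17 -> lo=[1, 11, 12, 16, 17] (size 5, max 17) hi=[17, 18, 32, 35, 50] (size 5, min 17) -> median=17

Answer: 1 9.5 16 17 17 16.5 17 16.5 17 17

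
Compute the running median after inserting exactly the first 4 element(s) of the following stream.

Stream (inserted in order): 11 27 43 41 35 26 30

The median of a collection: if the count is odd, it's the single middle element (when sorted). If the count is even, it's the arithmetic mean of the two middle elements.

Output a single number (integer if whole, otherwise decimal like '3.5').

Step 1: insert 11 -> lo=[11] (size 1, max 11) hi=[] (size 0) -> median=11
Step 2: insert 27 -> lo=[11] (size 1, max 11) hi=[27] (size 1, min 27) -> median=19
Step 3: insert 43 -> lo=[11, 27] (size 2, max 27) hi=[43] (size 1, min 43) -> median=27
Step 4: insert 41 -> lo=[11, 27] (size 2, max 27) hi=[41, 43] (size 2, min 41) -> median=34

Answer: 34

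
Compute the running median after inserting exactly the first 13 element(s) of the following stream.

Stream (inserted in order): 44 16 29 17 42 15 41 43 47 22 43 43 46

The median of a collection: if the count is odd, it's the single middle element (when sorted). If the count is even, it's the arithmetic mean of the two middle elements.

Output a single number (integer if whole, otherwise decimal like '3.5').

Step 1: insert 44 -> lo=[44] (size 1, max 44) hi=[] (size 0) -> median=44
Step 2: insert 16 -> lo=[16] (size 1, max 16) hi=[44] (size 1, min 44) -> median=30
Step 3: insert 29 -> lo=[16, 29] (size 2, max 29) hi=[44] (size 1, min 44) -> median=29
Step 4: insert 17 -> lo=[16, 17] (size 2, max 17) hi=[29, 44] (size 2, min 29) -> median=23
Step 5: insert 42 -> lo=[16, 17, 29] (size 3, max 29) hi=[42, 44] (size 2, min 42) -> median=29
Step 6: insert 15 -> lo=[15, 16, 17] (size 3, max 17) hi=[29, 42, 44] (size 3, min 29) -> median=23
Step 7: insert 41 -> lo=[15, 16, 17, 29] (size 4, max 29) hi=[41, 42, 44] (size 3, min 41) -> median=29
Step 8: insert 43 -> lo=[15, 16, 17, 29] (size 4, max 29) hi=[41, 42, 43, 44] (size 4, min 41) -> median=35
Step 9: insert 47 -> lo=[15, 16, 17, 29, 41] (size 5, max 41) hi=[42, 43, 44, 47] (size 4, min 42) -> median=41
Step 10: insert 22 -> lo=[15, 16, 17, 22, 29] (size 5, max 29) hi=[41, 42, 43, 44, 47] (size 5, min 41) -> median=35
Step 11: insert 43 -> lo=[15, 16, 17, 22, 29, 41] (size 6, max 41) hi=[42, 43, 43, 44, 47] (size 5, min 42) -> median=41
Step 12: insert 43 -> lo=[15, 16, 17, 22, 29, 41] (size 6, max 41) hi=[42, 43, 43, 43, 44, 47] (size 6, min 42) -> median=41.5
Step 13: insert 46 -> lo=[15, 16, 17, 22, 29, 41, 42] (size 7, max 42) hi=[43, 43, 43, 44, 46, 47] (size 6, min 43) -> median=42

Answer: 42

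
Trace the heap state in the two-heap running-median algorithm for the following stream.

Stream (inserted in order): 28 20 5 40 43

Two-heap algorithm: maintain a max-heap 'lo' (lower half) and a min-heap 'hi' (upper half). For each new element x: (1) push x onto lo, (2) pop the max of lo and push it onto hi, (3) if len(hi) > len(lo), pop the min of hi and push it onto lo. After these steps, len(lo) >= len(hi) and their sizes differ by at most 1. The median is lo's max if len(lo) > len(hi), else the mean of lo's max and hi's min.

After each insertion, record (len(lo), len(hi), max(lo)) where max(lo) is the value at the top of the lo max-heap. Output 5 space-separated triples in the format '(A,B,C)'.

Answer: (1,0,28) (1,1,20) (2,1,20) (2,2,20) (3,2,28)

Derivation:
Step 1: insert 28 -> lo=[28] hi=[] -> (len(lo)=1, len(hi)=0, max(lo)=28)
Step 2: insert 20 -> lo=[20] hi=[28] -> (len(lo)=1, len(hi)=1, max(lo)=20)
Step 3: insert 5 -> lo=[5, 20] hi=[28] -> (len(lo)=2, len(hi)=1, max(lo)=20)
Step 4: insert 40 -> lo=[5, 20] hi=[28, 40] -> (len(lo)=2, len(hi)=2, max(lo)=20)
Step 5: insert 43 -> lo=[5, 20, 28] hi=[40, 43] -> (len(lo)=3, len(hi)=2, max(lo)=28)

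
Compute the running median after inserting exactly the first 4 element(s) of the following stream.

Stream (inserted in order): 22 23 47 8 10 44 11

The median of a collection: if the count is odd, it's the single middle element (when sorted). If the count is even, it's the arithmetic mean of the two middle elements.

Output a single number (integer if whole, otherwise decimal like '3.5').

Answer: 22.5

Derivation:
Step 1: insert 22 -> lo=[22] (size 1, max 22) hi=[] (size 0) -> median=22
Step 2: insert 23 -> lo=[22] (size 1, max 22) hi=[23] (size 1, min 23) -> median=22.5
Step 3: insert 47 -> lo=[22, 23] (size 2, max 23) hi=[47] (size 1, min 47) -> median=23
Step 4: insert 8 -> lo=[8, 22] (size 2, max 22) hi=[23, 47] (size 2, min 23) -> median=22.5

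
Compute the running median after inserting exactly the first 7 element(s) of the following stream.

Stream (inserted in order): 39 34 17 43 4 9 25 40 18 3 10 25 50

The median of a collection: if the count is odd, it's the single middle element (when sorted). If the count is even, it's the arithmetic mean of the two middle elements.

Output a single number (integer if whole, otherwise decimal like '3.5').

Step 1: insert 39 -> lo=[39] (size 1, max 39) hi=[] (size 0) -> median=39
Step 2: insert 34 -> lo=[34] (size 1, max 34) hi=[39] (size 1, min 39) -> median=36.5
Step 3: insert 17 -> lo=[17, 34] (size 2, max 34) hi=[39] (size 1, min 39) -> median=34
Step 4: insert 43 -> lo=[17, 34] (size 2, max 34) hi=[39, 43] (size 2, min 39) -> median=36.5
Step 5: insert 4 -> lo=[4, 17, 34] (size 3, max 34) hi=[39, 43] (size 2, min 39) -> median=34
Step 6: insert 9 -> lo=[4, 9, 17] (size 3, max 17) hi=[34, 39, 43] (size 3, min 34) -> median=25.5
Step 7: insert 25 -> lo=[4, 9, 17, 25] (size 4, max 25) hi=[34, 39, 43] (size 3, min 34) -> median=25

Answer: 25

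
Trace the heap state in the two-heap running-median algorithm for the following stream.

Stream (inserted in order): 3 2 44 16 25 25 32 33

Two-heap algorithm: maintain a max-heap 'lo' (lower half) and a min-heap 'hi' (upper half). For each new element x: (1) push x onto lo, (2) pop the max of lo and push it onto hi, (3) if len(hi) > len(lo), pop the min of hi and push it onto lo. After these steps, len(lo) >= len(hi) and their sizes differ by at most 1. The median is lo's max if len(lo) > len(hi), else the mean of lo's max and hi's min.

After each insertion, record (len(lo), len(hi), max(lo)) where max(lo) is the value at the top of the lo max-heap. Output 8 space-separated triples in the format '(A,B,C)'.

Step 1: insert 3 -> lo=[3] hi=[] -> (len(lo)=1, len(hi)=0, max(lo)=3)
Step 2: insert 2 -> lo=[2] hi=[3] -> (len(lo)=1, len(hi)=1, max(lo)=2)
Step 3: insert 44 -> lo=[2, 3] hi=[44] -> (len(lo)=2, len(hi)=1, max(lo)=3)
Step 4: insert 16 -> lo=[2, 3] hi=[16, 44] -> (len(lo)=2, len(hi)=2, max(lo)=3)
Step 5: insert 25 -> lo=[2, 3, 16] hi=[25, 44] -> (len(lo)=3, len(hi)=2, max(lo)=16)
Step 6: insert 25 -> lo=[2, 3, 16] hi=[25, 25, 44] -> (len(lo)=3, len(hi)=3, max(lo)=16)
Step 7: insert 32 -> lo=[2, 3, 16, 25] hi=[25, 32, 44] -> (len(lo)=4, len(hi)=3, max(lo)=25)
Step 8: insert 33 -> lo=[2, 3, 16, 25] hi=[25, 32, 33, 44] -> (len(lo)=4, len(hi)=4, max(lo)=25)

Answer: (1,0,3) (1,1,2) (2,1,3) (2,2,3) (3,2,16) (3,3,16) (4,3,25) (4,4,25)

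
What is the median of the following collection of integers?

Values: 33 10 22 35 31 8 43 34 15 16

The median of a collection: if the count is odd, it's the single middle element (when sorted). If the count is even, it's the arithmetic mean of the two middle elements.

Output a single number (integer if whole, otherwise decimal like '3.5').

Answer: 26.5

Derivation:
Step 1: insert 33 -> lo=[33] (size 1, max 33) hi=[] (size 0) -> median=33
Step 2: insert 10 -> lo=[10] (size 1, max 10) hi=[33] (size 1, min 33) -> median=21.5
Step 3: insert 22 -> lo=[10, 22] (size 2, max 22) hi=[33] (size 1, min 33) -> median=22
Step 4: insert 35 -> lo=[10, 22] (size 2, max 22) hi=[33, 35] (size 2, min 33) -> median=27.5
Step 5: insert 31 -> lo=[10, 22, 31] (size 3, max 31) hi=[33, 35] (size 2, min 33) -> median=31
Step 6: insert 8 -> lo=[8, 10, 22] (size 3, max 22) hi=[31, 33, 35] (size 3, min 31) -> median=26.5
Step 7: insert 43 -> lo=[8, 10, 22, 31] (size 4, max 31) hi=[33, 35, 43] (size 3, min 33) -> median=31
Step 8: insert 34 -> lo=[8, 10, 22, 31] (size 4, max 31) hi=[33, 34, 35, 43] (size 4, min 33) -> median=32
Step 9: insert 15 -> lo=[8, 10, 15, 22, 31] (size 5, max 31) hi=[33, 34, 35, 43] (size 4, min 33) -> median=31
Step 10: insert 16 -> lo=[8, 10, 15, 16, 22] (size 5, max 22) hi=[31, 33, 34, 35, 43] (size 5, min 31) -> median=26.5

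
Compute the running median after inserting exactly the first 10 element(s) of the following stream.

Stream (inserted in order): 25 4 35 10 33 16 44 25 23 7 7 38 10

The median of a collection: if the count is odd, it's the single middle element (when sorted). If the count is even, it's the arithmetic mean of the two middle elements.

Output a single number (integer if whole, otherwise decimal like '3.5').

Step 1: insert 25 -> lo=[25] (size 1, max 25) hi=[] (size 0) -> median=25
Step 2: insert 4 -> lo=[4] (size 1, max 4) hi=[25] (size 1, min 25) -> median=14.5
Step 3: insert 35 -> lo=[4, 25] (size 2, max 25) hi=[35] (size 1, min 35) -> median=25
Step 4: insert 10 -> lo=[4, 10] (size 2, max 10) hi=[25, 35] (size 2, min 25) -> median=17.5
Step 5: insert 33 -> lo=[4, 10, 25] (size 3, max 25) hi=[33, 35] (size 2, min 33) -> median=25
Step 6: insert 16 -> lo=[4, 10, 16] (size 3, max 16) hi=[25, 33, 35] (size 3, min 25) -> median=20.5
Step 7: insert 44 -> lo=[4, 10, 16, 25] (size 4, max 25) hi=[33, 35, 44] (size 3, min 33) -> median=25
Step 8: insert 25 -> lo=[4, 10, 16, 25] (size 4, max 25) hi=[25, 33, 35, 44] (size 4, min 25) -> median=25
Step 9: insert 23 -> lo=[4, 10, 16, 23, 25] (size 5, max 25) hi=[25, 33, 35, 44] (size 4, min 25) -> median=25
Step 10: insert 7 -> lo=[4, 7, 10, 16, 23] (size 5, max 23) hi=[25, 25, 33, 35, 44] (size 5, min 25) -> median=24

Answer: 24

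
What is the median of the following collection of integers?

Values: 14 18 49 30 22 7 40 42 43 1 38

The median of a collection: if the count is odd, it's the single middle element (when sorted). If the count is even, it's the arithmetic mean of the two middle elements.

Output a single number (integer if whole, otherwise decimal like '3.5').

Step 1: insert 14 -> lo=[14] (size 1, max 14) hi=[] (size 0) -> median=14
Step 2: insert 18 -> lo=[14] (size 1, max 14) hi=[18] (size 1, min 18) -> median=16
Step 3: insert 49 -> lo=[14, 18] (size 2, max 18) hi=[49] (size 1, min 49) -> median=18
Step 4: insert 30 -> lo=[14, 18] (size 2, max 18) hi=[30, 49] (size 2, min 30) -> median=24
Step 5: insert 22 -> lo=[14, 18, 22] (size 3, max 22) hi=[30, 49] (size 2, min 30) -> median=22
Step 6: insert 7 -> lo=[7, 14, 18] (size 3, max 18) hi=[22, 30, 49] (size 3, min 22) -> median=20
Step 7: insert 40 -> lo=[7, 14, 18, 22] (size 4, max 22) hi=[30, 40, 49] (size 3, min 30) -> median=22
Step 8: insert 42 -> lo=[7, 14, 18, 22] (size 4, max 22) hi=[30, 40, 42, 49] (size 4, min 30) -> median=26
Step 9: insert 43 -> lo=[7, 14, 18, 22, 30] (size 5, max 30) hi=[40, 42, 43, 49] (size 4, min 40) -> median=30
Step 10: insert 1 -> lo=[1, 7, 14, 18, 22] (size 5, max 22) hi=[30, 40, 42, 43, 49] (size 5, min 30) -> median=26
Step 11: insert 38 -> lo=[1, 7, 14, 18, 22, 30] (size 6, max 30) hi=[38, 40, 42, 43, 49] (size 5, min 38) -> median=30

Answer: 30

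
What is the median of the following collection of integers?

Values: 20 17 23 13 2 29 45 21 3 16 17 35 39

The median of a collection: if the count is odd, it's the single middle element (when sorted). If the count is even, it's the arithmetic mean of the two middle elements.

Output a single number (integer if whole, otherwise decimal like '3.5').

Answer: 20

Derivation:
Step 1: insert 20 -> lo=[20] (size 1, max 20) hi=[] (size 0) -> median=20
Step 2: insert 17 -> lo=[17] (size 1, max 17) hi=[20] (size 1, min 20) -> median=18.5
Step 3: insert 23 -> lo=[17, 20] (size 2, max 20) hi=[23] (size 1, min 23) -> median=20
Step 4: insert 13 -> lo=[13, 17] (size 2, max 17) hi=[20, 23] (size 2, min 20) -> median=18.5
Step 5: insert 2 -> lo=[2, 13, 17] (size 3, max 17) hi=[20, 23] (size 2, min 20) -> median=17
Step 6: insert 29 -> lo=[2, 13, 17] (size 3, max 17) hi=[20, 23, 29] (size 3, min 20) -> median=18.5
Step 7: insert 45 -> lo=[2, 13, 17, 20] (size 4, max 20) hi=[23, 29, 45] (size 3, min 23) -> median=20
Step 8: insert 21 -> lo=[2, 13, 17, 20] (size 4, max 20) hi=[21, 23, 29, 45] (size 4, min 21) -> median=20.5
Step 9: insert 3 -> lo=[2, 3, 13, 17, 20] (size 5, max 20) hi=[21, 23, 29, 45] (size 4, min 21) -> median=20
Step 10: insert 16 -> lo=[2, 3, 13, 16, 17] (size 5, max 17) hi=[20, 21, 23, 29, 45] (size 5, min 20) -> median=18.5
Step 11: insert 17 -> lo=[2, 3, 13, 16, 17, 17] (size 6, max 17) hi=[20, 21, 23, 29, 45] (size 5, min 20) -> median=17
Step 12: insert 35 -> lo=[2, 3, 13, 16, 17, 17] (size 6, max 17) hi=[20, 21, 23, 29, 35, 45] (size 6, min 20) -> median=18.5
Step 13: insert 39 -> lo=[2, 3, 13, 16, 17, 17, 20] (size 7, max 20) hi=[21, 23, 29, 35, 39, 45] (size 6, min 21) -> median=20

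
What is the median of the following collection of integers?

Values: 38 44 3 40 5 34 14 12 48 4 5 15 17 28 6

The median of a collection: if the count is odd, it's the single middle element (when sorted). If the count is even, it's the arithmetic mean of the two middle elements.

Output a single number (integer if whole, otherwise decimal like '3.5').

Step 1: insert 38 -> lo=[38] (size 1, max 38) hi=[] (size 0) -> median=38
Step 2: insert 44 -> lo=[38] (size 1, max 38) hi=[44] (size 1, min 44) -> median=41
Step 3: insert 3 -> lo=[3, 38] (size 2, max 38) hi=[44] (size 1, min 44) -> median=38
Step 4: insert 40 -> lo=[3, 38] (size 2, max 38) hi=[40, 44] (size 2, min 40) -> median=39
Step 5: insert 5 -> lo=[3, 5, 38] (size 3, max 38) hi=[40, 44] (size 2, min 40) -> median=38
Step 6: insert 34 -> lo=[3, 5, 34] (size 3, max 34) hi=[38, 40, 44] (size 3, min 38) -> median=36
Step 7: insert 14 -> lo=[3, 5, 14, 34] (size 4, max 34) hi=[38, 40, 44] (size 3, min 38) -> median=34
Step 8: insert 12 -> lo=[3, 5, 12, 14] (size 4, max 14) hi=[34, 38, 40, 44] (size 4, min 34) -> median=24
Step 9: insert 48 -> lo=[3, 5, 12, 14, 34] (size 5, max 34) hi=[38, 40, 44, 48] (size 4, min 38) -> median=34
Step 10: insert 4 -> lo=[3, 4, 5, 12, 14] (size 5, max 14) hi=[34, 38, 40, 44, 48] (size 5, min 34) -> median=24
Step 11: insert 5 -> lo=[3, 4, 5, 5, 12, 14] (size 6, max 14) hi=[34, 38, 40, 44, 48] (size 5, min 34) -> median=14
Step 12: insert 15 -> lo=[3, 4, 5, 5, 12, 14] (size 6, max 14) hi=[15, 34, 38, 40, 44, 48] (size 6, min 15) -> median=14.5
Step 13: insert 17 -> lo=[3, 4, 5, 5, 12, 14, 15] (size 7, max 15) hi=[17, 34, 38, 40, 44, 48] (size 6, min 17) -> median=15
Step 14: insert 28 -> lo=[3, 4, 5, 5, 12, 14, 15] (size 7, max 15) hi=[17, 28, 34, 38, 40, 44, 48] (size 7, min 17) -> median=16
Step 15: insert 6 -> lo=[3, 4, 5, 5, 6, 12, 14, 15] (size 8, max 15) hi=[17, 28, 34, 38, 40, 44, 48] (size 7, min 17) -> median=15

Answer: 15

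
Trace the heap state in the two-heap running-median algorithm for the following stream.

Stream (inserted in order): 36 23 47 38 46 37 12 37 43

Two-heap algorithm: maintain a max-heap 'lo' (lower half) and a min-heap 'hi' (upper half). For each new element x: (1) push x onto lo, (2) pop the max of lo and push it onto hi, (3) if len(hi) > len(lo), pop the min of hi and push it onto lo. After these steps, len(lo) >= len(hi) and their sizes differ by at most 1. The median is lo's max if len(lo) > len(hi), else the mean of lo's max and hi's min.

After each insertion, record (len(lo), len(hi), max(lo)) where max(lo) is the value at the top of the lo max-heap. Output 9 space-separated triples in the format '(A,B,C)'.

Step 1: insert 36 -> lo=[36] hi=[] -> (len(lo)=1, len(hi)=0, max(lo)=36)
Step 2: insert 23 -> lo=[23] hi=[36] -> (len(lo)=1, len(hi)=1, max(lo)=23)
Step 3: insert 47 -> lo=[23, 36] hi=[47] -> (len(lo)=2, len(hi)=1, max(lo)=36)
Step 4: insert 38 -> lo=[23, 36] hi=[38, 47] -> (len(lo)=2, len(hi)=2, max(lo)=36)
Step 5: insert 46 -> lo=[23, 36, 38] hi=[46, 47] -> (len(lo)=3, len(hi)=2, max(lo)=38)
Step 6: insert 37 -> lo=[23, 36, 37] hi=[38, 46, 47] -> (len(lo)=3, len(hi)=3, max(lo)=37)
Step 7: insert 12 -> lo=[12, 23, 36, 37] hi=[38, 46, 47] -> (len(lo)=4, len(hi)=3, max(lo)=37)
Step 8: insert 37 -> lo=[12, 23, 36, 37] hi=[37, 38, 46, 47] -> (len(lo)=4, len(hi)=4, max(lo)=37)
Step 9: insert 43 -> lo=[12, 23, 36, 37, 37] hi=[38, 43, 46, 47] -> (len(lo)=5, len(hi)=4, max(lo)=37)

Answer: (1,0,36) (1,1,23) (2,1,36) (2,2,36) (3,2,38) (3,3,37) (4,3,37) (4,4,37) (5,4,37)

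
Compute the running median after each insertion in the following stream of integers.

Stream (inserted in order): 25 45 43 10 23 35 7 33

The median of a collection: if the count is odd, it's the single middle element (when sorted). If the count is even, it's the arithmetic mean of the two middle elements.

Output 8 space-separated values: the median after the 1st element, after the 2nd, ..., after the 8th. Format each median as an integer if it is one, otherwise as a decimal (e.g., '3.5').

Step 1: insert 25 -> lo=[25] (size 1, max 25) hi=[] (size 0) -> median=25
Step 2: insert 45 -> lo=[25] (size 1, max 25) hi=[45] (size 1, min 45) -> median=35
Step 3: insert 43 -> lo=[25, 43] (size 2, max 43) hi=[45] (size 1, min 45) -> median=43
Step 4: insert 10 -> lo=[10, 25] (size 2, max 25) hi=[43, 45] (size 2, min 43) -> median=34
Step 5: insert 23 -> lo=[10, 23, 25] (size 3, max 25) hi=[43, 45] (size 2, min 43) -> median=25
Step 6: insert 35 -> lo=[10, 23, 25] (size 3, max 25) hi=[35, 43, 45] (size 3, min 35) -> median=30
Step 7: insert 7 -> lo=[7, 10, 23, 25] (size 4, max 25) hi=[35, 43, 45] (size 3, min 35) -> median=25
Step 8: insert 33 -> lo=[7, 10, 23, 25] (size 4, max 25) hi=[33, 35, 43, 45] (size 4, min 33) -> median=29

Answer: 25 35 43 34 25 30 25 29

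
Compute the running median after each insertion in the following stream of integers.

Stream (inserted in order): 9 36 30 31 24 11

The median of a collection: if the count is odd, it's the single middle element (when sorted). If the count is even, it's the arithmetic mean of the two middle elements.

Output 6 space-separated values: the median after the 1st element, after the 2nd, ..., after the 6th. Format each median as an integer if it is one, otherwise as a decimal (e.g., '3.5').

Answer: 9 22.5 30 30.5 30 27

Derivation:
Step 1: insert 9 -> lo=[9] (size 1, max 9) hi=[] (size 0) -> median=9
Step 2: insert 36 -> lo=[9] (size 1, max 9) hi=[36] (size 1, min 36) -> median=22.5
Step 3: insert 30 -> lo=[9, 30] (size 2, max 30) hi=[36] (size 1, min 36) -> median=30
Step 4: insert 31 -> lo=[9, 30] (size 2, max 30) hi=[31, 36] (size 2, min 31) -> median=30.5
Step 5: insert 24 -> lo=[9, 24, 30] (size 3, max 30) hi=[31, 36] (size 2, min 31) -> median=30
Step 6: insert 11 -> lo=[9, 11, 24] (size 3, max 24) hi=[30, 31, 36] (size 3, min 30) -> median=27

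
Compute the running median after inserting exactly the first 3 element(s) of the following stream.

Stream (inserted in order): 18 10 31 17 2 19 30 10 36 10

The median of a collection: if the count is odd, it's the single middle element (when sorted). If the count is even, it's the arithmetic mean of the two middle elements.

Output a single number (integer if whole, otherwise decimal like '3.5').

Answer: 18

Derivation:
Step 1: insert 18 -> lo=[18] (size 1, max 18) hi=[] (size 0) -> median=18
Step 2: insert 10 -> lo=[10] (size 1, max 10) hi=[18] (size 1, min 18) -> median=14
Step 3: insert 31 -> lo=[10, 18] (size 2, max 18) hi=[31] (size 1, min 31) -> median=18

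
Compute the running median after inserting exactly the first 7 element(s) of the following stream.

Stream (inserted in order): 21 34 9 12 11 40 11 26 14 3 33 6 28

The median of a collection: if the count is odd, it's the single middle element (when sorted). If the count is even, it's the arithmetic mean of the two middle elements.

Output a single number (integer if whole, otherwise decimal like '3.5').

Answer: 12

Derivation:
Step 1: insert 21 -> lo=[21] (size 1, max 21) hi=[] (size 0) -> median=21
Step 2: insert 34 -> lo=[21] (size 1, max 21) hi=[34] (size 1, min 34) -> median=27.5
Step 3: insert 9 -> lo=[9, 21] (size 2, max 21) hi=[34] (size 1, min 34) -> median=21
Step 4: insert 12 -> lo=[9, 12] (size 2, max 12) hi=[21, 34] (size 2, min 21) -> median=16.5
Step 5: insert 11 -> lo=[9, 11, 12] (size 3, max 12) hi=[21, 34] (size 2, min 21) -> median=12
Step 6: insert 40 -> lo=[9, 11, 12] (size 3, max 12) hi=[21, 34, 40] (size 3, min 21) -> median=16.5
Step 7: insert 11 -> lo=[9, 11, 11, 12] (size 4, max 12) hi=[21, 34, 40] (size 3, min 21) -> median=12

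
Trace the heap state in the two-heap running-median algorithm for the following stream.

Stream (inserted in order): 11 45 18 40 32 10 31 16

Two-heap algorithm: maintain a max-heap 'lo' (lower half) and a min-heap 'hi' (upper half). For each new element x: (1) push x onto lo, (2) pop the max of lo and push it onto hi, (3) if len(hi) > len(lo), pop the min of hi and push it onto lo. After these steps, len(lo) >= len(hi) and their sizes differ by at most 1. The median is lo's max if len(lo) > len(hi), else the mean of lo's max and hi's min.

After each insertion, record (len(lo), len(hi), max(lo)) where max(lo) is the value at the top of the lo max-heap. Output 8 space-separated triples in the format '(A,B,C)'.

Answer: (1,0,11) (1,1,11) (2,1,18) (2,2,18) (3,2,32) (3,3,18) (4,3,31) (4,4,18)

Derivation:
Step 1: insert 11 -> lo=[11] hi=[] -> (len(lo)=1, len(hi)=0, max(lo)=11)
Step 2: insert 45 -> lo=[11] hi=[45] -> (len(lo)=1, len(hi)=1, max(lo)=11)
Step 3: insert 18 -> lo=[11, 18] hi=[45] -> (len(lo)=2, len(hi)=1, max(lo)=18)
Step 4: insert 40 -> lo=[11, 18] hi=[40, 45] -> (len(lo)=2, len(hi)=2, max(lo)=18)
Step 5: insert 32 -> lo=[11, 18, 32] hi=[40, 45] -> (len(lo)=3, len(hi)=2, max(lo)=32)
Step 6: insert 10 -> lo=[10, 11, 18] hi=[32, 40, 45] -> (len(lo)=3, len(hi)=3, max(lo)=18)
Step 7: insert 31 -> lo=[10, 11, 18, 31] hi=[32, 40, 45] -> (len(lo)=4, len(hi)=3, max(lo)=31)
Step 8: insert 16 -> lo=[10, 11, 16, 18] hi=[31, 32, 40, 45] -> (len(lo)=4, len(hi)=4, max(lo)=18)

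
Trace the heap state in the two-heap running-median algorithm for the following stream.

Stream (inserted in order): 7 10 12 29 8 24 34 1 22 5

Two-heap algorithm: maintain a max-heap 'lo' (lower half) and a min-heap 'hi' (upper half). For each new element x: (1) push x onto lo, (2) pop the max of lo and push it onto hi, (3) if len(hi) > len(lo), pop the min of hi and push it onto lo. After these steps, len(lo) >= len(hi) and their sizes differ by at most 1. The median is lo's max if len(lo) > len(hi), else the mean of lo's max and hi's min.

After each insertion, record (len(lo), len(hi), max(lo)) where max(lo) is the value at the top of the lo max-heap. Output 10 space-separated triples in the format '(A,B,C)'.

Answer: (1,0,7) (1,1,7) (2,1,10) (2,2,10) (3,2,10) (3,3,10) (4,3,12) (4,4,10) (5,4,12) (5,5,10)

Derivation:
Step 1: insert 7 -> lo=[7] hi=[] -> (len(lo)=1, len(hi)=0, max(lo)=7)
Step 2: insert 10 -> lo=[7] hi=[10] -> (len(lo)=1, len(hi)=1, max(lo)=7)
Step 3: insert 12 -> lo=[7, 10] hi=[12] -> (len(lo)=2, len(hi)=1, max(lo)=10)
Step 4: insert 29 -> lo=[7, 10] hi=[12, 29] -> (len(lo)=2, len(hi)=2, max(lo)=10)
Step 5: insert 8 -> lo=[7, 8, 10] hi=[12, 29] -> (len(lo)=3, len(hi)=2, max(lo)=10)
Step 6: insert 24 -> lo=[7, 8, 10] hi=[12, 24, 29] -> (len(lo)=3, len(hi)=3, max(lo)=10)
Step 7: insert 34 -> lo=[7, 8, 10, 12] hi=[24, 29, 34] -> (len(lo)=4, len(hi)=3, max(lo)=12)
Step 8: insert 1 -> lo=[1, 7, 8, 10] hi=[12, 24, 29, 34] -> (len(lo)=4, len(hi)=4, max(lo)=10)
Step 9: insert 22 -> lo=[1, 7, 8, 10, 12] hi=[22, 24, 29, 34] -> (len(lo)=5, len(hi)=4, max(lo)=12)
Step 10: insert 5 -> lo=[1, 5, 7, 8, 10] hi=[12, 22, 24, 29, 34] -> (len(lo)=5, len(hi)=5, max(lo)=10)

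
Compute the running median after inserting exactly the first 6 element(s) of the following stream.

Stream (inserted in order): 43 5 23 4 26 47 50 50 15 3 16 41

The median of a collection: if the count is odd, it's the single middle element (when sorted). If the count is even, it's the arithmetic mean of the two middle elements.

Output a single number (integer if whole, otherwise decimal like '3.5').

Step 1: insert 43 -> lo=[43] (size 1, max 43) hi=[] (size 0) -> median=43
Step 2: insert 5 -> lo=[5] (size 1, max 5) hi=[43] (size 1, min 43) -> median=24
Step 3: insert 23 -> lo=[5, 23] (size 2, max 23) hi=[43] (size 1, min 43) -> median=23
Step 4: insert 4 -> lo=[4, 5] (size 2, max 5) hi=[23, 43] (size 2, min 23) -> median=14
Step 5: insert 26 -> lo=[4, 5, 23] (size 3, max 23) hi=[26, 43] (size 2, min 26) -> median=23
Step 6: insert 47 -> lo=[4, 5, 23] (size 3, max 23) hi=[26, 43, 47] (size 3, min 26) -> median=24.5

Answer: 24.5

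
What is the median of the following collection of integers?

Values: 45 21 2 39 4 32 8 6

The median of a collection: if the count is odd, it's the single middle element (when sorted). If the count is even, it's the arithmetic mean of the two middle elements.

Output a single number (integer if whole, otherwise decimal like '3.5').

Step 1: insert 45 -> lo=[45] (size 1, max 45) hi=[] (size 0) -> median=45
Step 2: insert 21 -> lo=[21] (size 1, max 21) hi=[45] (size 1, min 45) -> median=33
Step 3: insert 2 -> lo=[2, 21] (size 2, max 21) hi=[45] (size 1, min 45) -> median=21
Step 4: insert 39 -> lo=[2, 21] (size 2, max 21) hi=[39, 45] (size 2, min 39) -> median=30
Step 5: insert 4 -> lo=[2, 4, 21] (size 3, max 21) hi=[39, 45] (size 2, min 39) -> median=21
Step 6: insert 32 -> lo=[2, 4, 21] (size 3, max 21) hi=[32, 39, 45] (size 3, min 32) -> median=26.5
Step 7: insert 8 -> lo=[2, 4, 8, 21] (size 4, max 21) hi=[32, 39, 45] (size 3, min 32) -> median=21
Step 8: insert 6 -> lo=[2, 4, 6, 8] (size 4, max 8) hi=[21, 32, 39, 45] (size 4, min 21) -> median=14.5

Answer: 14.5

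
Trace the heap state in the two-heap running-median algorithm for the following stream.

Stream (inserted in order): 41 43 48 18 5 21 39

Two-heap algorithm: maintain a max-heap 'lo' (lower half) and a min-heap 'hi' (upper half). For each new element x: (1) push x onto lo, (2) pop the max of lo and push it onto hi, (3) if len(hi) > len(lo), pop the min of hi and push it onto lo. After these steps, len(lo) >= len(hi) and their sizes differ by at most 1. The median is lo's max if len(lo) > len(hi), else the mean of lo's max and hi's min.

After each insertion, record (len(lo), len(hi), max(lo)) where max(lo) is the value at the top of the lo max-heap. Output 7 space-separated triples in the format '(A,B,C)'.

Step 1: insert 41 -> lo=[41] hi=[] -> (len(lo)=1, len(hi)=0, max(lo)=41)
Step 2: insert 43 -> lo=[41] hi=[43] -> (len(lo)=1, len(hi)=1, max(lo)=41)
Step 3: insert 48 -> lo=[41, 43] hi=[48] -> (len(lo)=2, len(hi)=1, max(lo)=43)
Step 4: insert 18 -> lo=[18, 41] hi=[43, 48] -> (len(lo)=2, len(hi)=2, max(lo)=41)
Step 5: insert 5 -> lo=[5, 18, 41] hi=[43, 48] -> (len(lo)=3, len(hi)=2, max(lo)=41)
Step 6: insert 21 -> lo=[5, 18, 21] hi=[41, 43, 48] -> (len(lo)=3, len(hi)=3, max(lo)=21)
Step 7: insert 39 -> lo=[5, 18, 21, 39] hi=[41, 43, 48] -> (len(lo)=4, len(hi)=3, max(lo)=39)

Answer: (1,0,41) (1,1,41) (2,1,43) (2,2,41) (3,2,41) (3,3,21) (4,3,39)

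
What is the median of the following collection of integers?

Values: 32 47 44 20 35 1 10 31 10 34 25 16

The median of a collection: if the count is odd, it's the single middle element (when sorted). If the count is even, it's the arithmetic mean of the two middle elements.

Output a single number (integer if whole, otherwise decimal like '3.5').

Step 1: insert 32 -> lo=[32] (size 1, max 32) hi=[] (size 0) -> median=32
Step 2: insert 47 -> lo=[32] (size 1, max 32) hi=[47] (size 1, min 47) -> median=39.5
Step 3: insert 44 -> lo=[32, 44] (size 2, max 44) hi=[47] (size 1, min 47) -> median=44
Step 4: insert 20 -> lo=[20, 32] (size 2, max 32) hi=[44, 47] (size 2, min 44) -> median=38
Step 5: insert 35 -> lo=[20, 32, 35] (size 3, max 35) hi=[44, 47] (size 2, min 44) -> median=35
Step 6: insert 1 -> lo=[1, 20, 32] (size 3, max 32) hi=[35, 44, 47] (size 3, min 35) -> median=33.5
Step 7: insert 10 -> lo=[1, 10, 20, 32] (size 4, max 32) hi=[35, 44, 47] (size 3, min 35) -> median=32
Step 8: insert 31 -> lo=[1, 10, 20, 31] (size 4, max 31) hi=[32, 35, 44, 47] (size 4, min 32) -> median=31.5
Step 9: insert 10 -> lo=[1, 10, 10, 20, 31] (size 5, max 31) hi=[32, 35, 44, 47] (size 4, min 32) -> median=31
Step 10: insert 34 -> lo=[1, 10, 10, 20, 31] (size 5, max 31) hi=[32, 34, 35, 44, 47] (size 5, min 32) -> median=31.5
Step 11: insert 25 -> lo=[1, 10, 10, 20, 25, 31] (size 6, max 31) hi=[32, 34, 35, 44, 47] (size 5, min 32) -> median=31
Step 12: insert 16 -> lo=[1, 10, 10, 16, 20, 25] (size 6, max 25) hi=[31, 32, 34, 35, 44, 47] (size 6, min 31) -> median=28

Answer: 28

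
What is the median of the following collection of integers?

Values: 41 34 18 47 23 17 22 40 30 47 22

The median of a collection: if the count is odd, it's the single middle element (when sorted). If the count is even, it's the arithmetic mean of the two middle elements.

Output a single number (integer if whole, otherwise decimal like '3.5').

Answer: 30

Derivation:
Step 1: insert 41 -> lo=[41] (size 1, max 41) hi=[] (size 0) -> median=41
Step 2: insert 34 -> lo=[34] (size 1, max 34) hi=[41] (size 1, min 41) -> median=37.5
Step 3: insert 18 -> lo=[18, 34] (size 2, max 34) hi=[41] (size 1, min 41) -> median=34
Step 4: insert 47 -> lo=[18, 34] (size 2, max 34) hi=[41, 47] (size 2, min 41) -> median=37.5
Step 5: insert 23 -> lo=[18, 23, 34] (size 3, max 34) hi=[41, 47] (size 2, min 41) -> median=34
Step 6: insert 17 -> lo=[17, 18, 23] (size 3, max 23) hi=[34, 41, 47] (size 3, min 34) -> median=28.5
Step 7: insert 22 -> lo=[17, 18, 22, 23] (size 4, max 23) hi=[34, 41, 47] (size 3, min 34) -> median=23
Step 8: insert 40 -> lo=[17, 18, 22, 23] (size 4, max 23) hi=[34, 40, 41, 47] (size 4, min 34) -> median=28.5
Step 9: insert 30 -> lo=[17, 18, 22, 23, 30] (size 5, max 30) hi=[34, 40, 41, 47] (size 4, min 34) -> median=30
Step 10: insert 47 -> lo=[17, 18, 22, 23, 30] (size 5, max 30) hi=[34, 40, 41, 47, 47] (size 5, min 34) -> median=32
Step 11: insert 22 -> lo=[17, 18, 22, 22, 23, 30] (size 6, max 30) hi=[34, 40, 41, 47, 47] (size 5, min 34) -> median=30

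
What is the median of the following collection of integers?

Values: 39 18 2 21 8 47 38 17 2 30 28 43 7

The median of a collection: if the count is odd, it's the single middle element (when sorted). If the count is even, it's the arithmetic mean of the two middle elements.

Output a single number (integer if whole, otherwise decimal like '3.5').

Step 1: insert 39 -> lo=[39] (size 1, max 39) hi=[] (size 0) -> median=39
Step 2: insert 18 -> lo=[18] (size 1, max 18) hi=[39] (size 1, min 39) -> median=28.5
Step 3: insert 2 -> lo=[2, 18] (size 2, max 18) hi=[39] (size 1, min 39) -> median=18
Step 4: insert 21 -> lo=[2, 18] (size 2, max 18) hi=[21, 39] (size 2, min 21) -> median=19.5
Step 5: insert 8 -> lo=[2, 8, 18] (size 3, max 18) hi=[21, 39] (size 2, min 21) -> median=18
Step 6: insert 47 -> lo=[2, 8, 18] (size 3, max 18) hi=[21, 39, 47] (size 3, min 21) -> median=19.5
Step 7: insert 38 -> lo=[2, 8, 18, 21] (size 4, max 21) hi=[38, 39, 47] (size 3, min 38) -> median=21
Step 8: insert 17 -> lo=[2, 8, 17, 18] (size 4, max 18) hi=[21, 38, 39, 47] (size 4, min 21) -> median=19.5
Step 9: insert 2 -> lo=[2, 2, 8, 17, 18] (size 5, max 18) hi=[21, 38, 39, 47] (size 4, min 21) -> median=18
Step 10: insert 30 -> lo=[2, 2, 8, 17, 18] (size 5, max 18) hi=[21, 30, 38, 39, 47] (size 5, min 21) -> median=19.5
Step 11: insert 28 -> lo=[2, 2, 8, 17, 18, 21] (size 6, max 21) hi=[28, 30, 38, 39, 47] (size 5, min 28) -> median=21
Step 12: insert 43 -> lo=[2, 2, 8, 17, 18, 21] (size 6, max 21) hi=[28, 30, 38, 39, 43, 47] (size 6, min 28) -> median=24.5
Step 13: insert 7 -> lo=[2, 2, 7, 8, 17, 18, 21] (size 7, max 21) hi=[28, 30, 38, 39, 43, 47] (size 6, min 28) -> median=21

Answer: 21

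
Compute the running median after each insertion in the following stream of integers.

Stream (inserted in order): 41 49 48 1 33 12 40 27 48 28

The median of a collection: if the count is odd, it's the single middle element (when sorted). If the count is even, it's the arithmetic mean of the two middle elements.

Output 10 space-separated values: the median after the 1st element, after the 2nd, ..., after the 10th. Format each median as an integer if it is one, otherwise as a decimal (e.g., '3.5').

Step 1: insert 41 -> lo=[41] (size 1, max 41) hi=[] (size 0) -> median=41
Step 2: insert 49 -> lo=[41] (size 1, max 41) hi=[49] (size 1, min 49) -> median=45
Step 3: insert 48 -> lo=[41, 48] (size 2, max 48) hi=[49] (size 1, min 49) -> median=48
Step 4: insert 1 -> lo=[1, 41] (size 2, max 41) hi=[48, 49] (size 2, min 48) -> median=44.5
Step 5: insert 33 -> lo=[1, 33, 41] (size 3, max 41) hi=[48, 49] (size 2, min 48) -> median=41
Step 6: insert 12 -> lo=[1, 12, 33] (size 3, max 33) hi=[41, 48, 49] (size 3, min 41) -> median=37
Step 7: insert 40 -> lo=[1, 12, 33, 40] (size 4, max 40) hi=[41, 48, 49] (size 3, min 41) -> median=40
Step 8: insert 27 -> lo=[1, 12, 27, 33] (size 4, max 33) hi=[40, 41, 48, 49] (size 4, min 40) -> median=36.5
Step 9: insert 48 -> lo=[1, 12, 27, 33, 40] (size 5, max 40) hi=[41, 48, 48, 49] (size 4, min 41) -> median=40
Step 10: insert 28 -> lo=[1, 12, 27, 28, 33] (size 5, max 33) hi=[40, 41, 48, 48, 49] (size 5, min 40) -> median=36.5

Answer: 41 45 48 44.5 41 37 40 36.5 40 36.5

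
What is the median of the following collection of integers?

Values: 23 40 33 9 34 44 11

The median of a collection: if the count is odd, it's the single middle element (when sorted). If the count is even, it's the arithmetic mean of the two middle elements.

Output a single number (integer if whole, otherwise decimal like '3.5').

Answer: 33

Derivation:
Step 1: insert 23 -> lo=[23] (size 1, max 23) hi=[] (size 0) -> median=23
Step 2: insert 40 -> lo=[23] (size 1, max 23) hi=[40] (size 1, min 40) -> median=31.5
Step 3: insert 33 -> lo=[23, 33] (size 2, max 33) hi=[40] (size 1, min 40) -> median=33
Step 4: insert 9 -> lo=[9, 23] (size 2, max 23) hi=[33, 40] (size 2, min 33) -> median=28
Step 5: insert 34 -> lo=[9, 23, 33] (size 3, max 33) hi=[34, 40] (size 2, min 34) -> median=33
Step 6: insert 44 -> lo=[9, 23, 33] (size 3, max 33) hi=[34, 40, 44] (size 3, min 34) -> median=33.5
Step 7: insert 11 -> lo=[9, 11, 23, 33] (size 4, max 33) hi=[34, 40, 44] (size 3, min 34) -> median=33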